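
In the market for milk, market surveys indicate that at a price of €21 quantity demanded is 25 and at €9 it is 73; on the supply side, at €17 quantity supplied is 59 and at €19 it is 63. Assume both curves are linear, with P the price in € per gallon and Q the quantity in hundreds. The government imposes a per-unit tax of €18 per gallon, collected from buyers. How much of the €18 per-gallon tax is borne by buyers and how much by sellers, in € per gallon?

Buyers bear €6 per gallon; sellers bear €12 per gallon.

Demand slope: (73 − 25)/(9 − 21) = -4, so Qd = 109 − 4P.
Supply slope: (63 − 59)/(19 − 17) = 2, so Qs = 2P + 25.
Without the tax, 109 − 4P = 2P + 25 gives 6P = 84, so P* = €14 and Q* = 53.
With the tax collected from buyers, demand (in seller-price terms) shifts: Qd = 109 − 4(P + 18).
Solving gives Q = 29 with buyers paying €20 and sellers receiving €2 (the €18 wedge).
Burden on buyers: €6; on sellers: €12. (They sum to €18.)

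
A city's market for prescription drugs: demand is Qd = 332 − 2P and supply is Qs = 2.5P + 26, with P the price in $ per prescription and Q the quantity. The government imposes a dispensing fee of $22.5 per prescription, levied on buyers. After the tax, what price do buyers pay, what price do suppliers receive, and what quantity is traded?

Before the tax: set 332 − 2P = 2.5P + 26 → P* = $68, Q* = 196.
With the tax collected from buyers, demand (in seller-price terms) shifts: Qd = 332 − 2(P + 22.5).
Solving gives Q = 171 with buyers paying $80.5 and suppliers receiving $58 (the $22.5 wedge).
The less price-elastic side of the market bears the larger share of a per-unit tax.

Buyers pay $80.5; suppliers receive $58; quantity = 171.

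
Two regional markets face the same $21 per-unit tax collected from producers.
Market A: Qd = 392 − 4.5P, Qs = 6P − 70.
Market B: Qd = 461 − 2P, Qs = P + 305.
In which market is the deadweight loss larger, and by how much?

Market A, by $420.

Market A: pre-tax P* = $44, Q* = 194; post-tax Q = 140; deadweight loss = $567.
Market B: pre-tax P* = $52, Q* = 357; post-tax Q = 343; deadweight loss = $147.
Difference: $567 vs $147 → market A is larger by $420.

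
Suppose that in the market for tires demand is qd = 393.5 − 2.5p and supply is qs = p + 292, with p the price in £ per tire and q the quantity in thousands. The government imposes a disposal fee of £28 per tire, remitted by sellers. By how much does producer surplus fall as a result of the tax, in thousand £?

Producer surplus falls by £6220 thousand.

Without the tax, 393.5 − 2.5p = p + 292 gives 3.5p = 101.5, so p* = £29 and q* = 321.
With the tax collected from sellers, supply shifts: qs = (p − 28) + 292.
Solving gives q = 301 with consumers paying £37 and sellers receiving £9 (the £28 wedge).
ΔPS is the trapezoid between Q = 301 and Q = 321 of height £20: ½ · (321 + 301) · 20 = £6220.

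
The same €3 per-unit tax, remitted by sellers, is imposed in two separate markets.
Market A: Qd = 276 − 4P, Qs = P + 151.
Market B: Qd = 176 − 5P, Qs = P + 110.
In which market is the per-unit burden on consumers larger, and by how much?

Market A: pre-tax P* = €25, Q* = 176; post-tax Q = 173.6; per-unit burden on consumers = €0.6.
Market B: pre-tax P* = €11, Q* = 121; post-tax Q = 118.5; per-unit burden on consumers = €0.5.
Difference: €0.6 vs €0.5 → market A is larger by €0.1.

Market A, by €0.1.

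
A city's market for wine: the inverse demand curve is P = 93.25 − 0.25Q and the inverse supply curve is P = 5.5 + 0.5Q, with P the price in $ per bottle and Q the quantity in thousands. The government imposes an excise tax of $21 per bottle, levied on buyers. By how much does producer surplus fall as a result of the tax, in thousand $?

Inverting to Q(P) form: Qd = 373 − 4P; Qs = 2P − 11.
Before the tax: set 373 − 4P = 2P − 11 → P* = $64, Q* = 117.
With the tax collected from buyers, demand (in seller-price terms) shifts: Qd = 373 − 4(P + 21).
Solving gives Q = 89 with buyers paying $71 and producers receiving $50 (the $21 wedge).
ΔPS is the trapezoid between Q = 89 and Q = 117 of height $14: ½ · (117 + 89) · 14 = $1442.

Producer surplus falls by $1442 thousand.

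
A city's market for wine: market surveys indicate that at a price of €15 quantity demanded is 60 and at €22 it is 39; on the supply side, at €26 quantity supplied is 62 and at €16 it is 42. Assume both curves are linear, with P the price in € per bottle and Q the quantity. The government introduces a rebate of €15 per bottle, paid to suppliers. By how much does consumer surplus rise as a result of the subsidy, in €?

Demand slope: (39 − 60)/(22 − 15) = -3, so Qd = 105 − 3P.
Supply slope: (42 − 62)/(16 − 26) = 2, so Qs = 2P + 10.
Before the subsidy: set 105 − 3P = 2P + 10 → P* = €19, Q* = 48.
With a per-unit subsidy paid to suppliers, each receives P + 15 per unit sold, so supply becomes Qs = 2(P + 15) + 10.
Solving gives Q = 66 with buyers paying €13 and suppliers receiving €28 (the €15 wedge).
ΔCS is the trapezoid between Q = 66 and Q = 48 of height €6: ½ · (48 + 66) · 6 = €342.

Consumer surplus rises by €342.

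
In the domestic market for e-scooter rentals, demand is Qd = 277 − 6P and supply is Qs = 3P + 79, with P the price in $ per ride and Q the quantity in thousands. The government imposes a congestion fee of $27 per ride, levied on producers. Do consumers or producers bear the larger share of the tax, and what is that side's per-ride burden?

Without the tax, 277 − 6P = 3P + 79 gives 9P = 198, so P* = $22 and Q* = 145.
With the tax collected from producers, supply shifts: Qs = 3(P − 27) + 79.
Solving gives Q = 91 with consumers paying $31 and producers receiving $4 (the $27 wedge).
Per-ride burden: consumers $9, producers $18.
Producers take the larger share because supply is less price-elastic here (demand slope 6 vs supply slope 3).

Producers bear the larger share: $18 per ride.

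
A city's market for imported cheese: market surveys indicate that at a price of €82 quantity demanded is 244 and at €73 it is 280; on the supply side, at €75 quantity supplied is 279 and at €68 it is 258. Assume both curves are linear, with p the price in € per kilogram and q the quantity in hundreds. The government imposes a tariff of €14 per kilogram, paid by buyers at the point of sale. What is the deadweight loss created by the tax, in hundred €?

Demand slope: (280 − 244)/(73 − 82) = -4, so qd = 572 − 4p.
Supply slope: (258 − 279)/(68 − 75) = 3, so qs = 3p + 54.
Before the tax: set 572 − 4p = 3p + 54 → p* = €74, q* = 276.
With the tax collected from buyers, demand (in seller-price terms) shifts: qd = 572 − 4(p + 14).
Solving gives q = 252 with buyers paying €80 and sellers receiving €66 (the €14 wedge).
Quantity falls by |ΔQ| = |276 − 252| = 24.
DWL = ½ · t · |ΔQ| = ½ · 14 · 24 = €168.

Deadweight loss = €168 hundred.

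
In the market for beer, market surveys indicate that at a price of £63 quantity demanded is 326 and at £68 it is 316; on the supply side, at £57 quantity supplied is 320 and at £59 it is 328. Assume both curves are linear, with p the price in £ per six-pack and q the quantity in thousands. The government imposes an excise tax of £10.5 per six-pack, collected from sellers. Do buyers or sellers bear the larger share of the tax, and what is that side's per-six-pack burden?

Demand slope: (316 − 326)/(68 − 63) = -2, so qd = 452 − 2p.
Supply slope: (328 − 320)/(59 − 57) = 4, so qs = 4p + 92.
Without the tax, 452 − 2p = 4p + 92 gives 6p = 360, so p* = £60 and q* = 332.
With the tax collected from sellers, supply shifts: qs = 4(p − 10.5) + 92.
Solving gives q = 318 with buyers paying £67 and sellers receiving £56.5 (the £10.5 wedge).
Per-six-pack burden: buyers £7, sellers £3.5.
Buyers take the larger share because demand is less price-elastic here (demand slope 2 vs supply slope 4).
The less price-elastic side of the market bears the larger share of a per-unit tax.

Buyers bear the larger share: £7 per six-pack.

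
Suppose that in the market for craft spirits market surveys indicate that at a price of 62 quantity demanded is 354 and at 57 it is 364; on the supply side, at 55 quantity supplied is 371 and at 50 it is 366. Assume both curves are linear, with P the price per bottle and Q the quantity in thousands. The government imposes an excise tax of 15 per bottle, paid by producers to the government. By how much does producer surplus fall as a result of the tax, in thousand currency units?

Demand slope: (364 − 354)/(57 − 62) = -2, so Qd = 478 − 2P.
Supply slope: (366 − 371)/(50 − 55) = 1, so Qs = P + 316.
Without the tax, 478 − 2P = P + 316 gives 3P = 162, so P* = 54 and Q* = 370.
With the tax collected from producers, supply shifts: Qs = (P − 15) + 316.
New equilibrium: consumers pay 59, producers receive 44, Q = 360. (Wedge: Pb − Ps = 15.)
ΔPS is the trapezoid between Q = 360 and Q = 370 of height 10: ½ · (370 + 360) · 10 = 3650.

Producer surplus falls by 3650 thousand.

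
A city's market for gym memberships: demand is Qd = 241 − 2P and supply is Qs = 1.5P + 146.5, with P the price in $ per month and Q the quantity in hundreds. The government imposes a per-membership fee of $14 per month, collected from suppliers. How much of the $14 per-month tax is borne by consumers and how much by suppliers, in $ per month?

Before the tax: set 241 − 2P = 1.5P + 146.5 → P* = $27, Q* = 187.
With the tax collected from suppliers, supply shifts: Qs = 1.5(P − 14) + 146.5.
Solving gives Q = 175 with consumers paying $33 and suppliers receiving $19 (the $14 wedge).
Burden on consumers: $6; on suppliers: $8. (They sum to $14.)

Consumers bear $6 per month; suppliers bear $8 per month.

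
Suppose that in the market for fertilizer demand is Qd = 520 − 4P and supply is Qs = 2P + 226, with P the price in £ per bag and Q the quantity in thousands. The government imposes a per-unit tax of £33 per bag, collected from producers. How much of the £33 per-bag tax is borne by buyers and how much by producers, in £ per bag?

Before the tax: set 520 − 4P = 2P + 226 → P* = £49, Q* = 324.
With the tax collected from producers, supply shifts: Qs = 2(P − 33) + 226.
Solving gives Q = 280 with buyers paying £60 and producers receiving £27 (the £33 wedge).
Burden on buyers: £11; on producers: £22. (They sum to £33.)

Buyers bear £11 per bag; producers bear £22 per bag.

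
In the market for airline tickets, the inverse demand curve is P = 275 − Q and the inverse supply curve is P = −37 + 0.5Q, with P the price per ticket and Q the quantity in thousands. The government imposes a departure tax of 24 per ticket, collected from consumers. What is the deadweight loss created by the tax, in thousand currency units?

Rewrite in direct form: Qd = 275 − P and Qs = 2P + 74.
Before the tax: set 275 − P = 2P + 74 → P* = 67, Q* = 208.
With the tax collected from consumers, demand (in seller-price terms) shifts: Qd = 275 − (P + 24).
New equilibrium: consumers pay 83, sellers receive 59, Q = 192. (Wedge: Pb − Ps = 24.)
Quantity falls by |ΔQ| = |208 − 192| = 16.
DWL = ½ · t · |ΔQ| = ½ · 24 · 16 = 192.

Deadweight loss = 192 thousand.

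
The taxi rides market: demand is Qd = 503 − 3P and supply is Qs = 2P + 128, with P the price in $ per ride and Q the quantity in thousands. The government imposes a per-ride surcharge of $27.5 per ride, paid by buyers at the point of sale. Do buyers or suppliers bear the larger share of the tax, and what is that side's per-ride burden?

Without the tax, 503 − 3P = 2P + 128 gives 5P = 375, so P* = $75 and Q* = 278.
With the tax collected from buyers, demand (in seller-price terms) shifts: Qd = 503 − 3(P + 27.5).
Solving gives Q = 245 with buyers paying $86 and suppliers receiving $58.5 (the $27.5 wedge).
Per-ride burden: buyers $11, suppliers $16.5.
Suppliers take the larger share because supply is less price-elastic here (demand slope 3 vs supply slope 2).

Suppliers bear the larger share: $16.5 per ride.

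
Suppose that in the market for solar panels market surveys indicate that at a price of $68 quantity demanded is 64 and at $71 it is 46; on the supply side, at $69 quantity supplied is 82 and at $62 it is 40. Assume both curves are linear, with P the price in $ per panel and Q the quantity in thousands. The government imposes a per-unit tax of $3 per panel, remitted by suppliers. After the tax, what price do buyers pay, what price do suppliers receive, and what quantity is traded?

Demand slope: (46 − 64)/(71 − 68) = -6, so Qd = 472 − 6P.
Supply slope: (40 − 82)/(62 − 69) = 6, so Qs = 6P − 332.
Before the tax: set 472 − 6P = 6P − 332 → P* = $67, Q* = 70.
With the tax collected from suppliers, supply shifts: Qs = 6(P − 3) − 332.
New equilibrium: buyers pay $68.5, suppliers receive $65.5, Q = 61. (Wedge: Pb − Ps = 3.)

Buyers pay $68.5; suppliers receive $65.5; quantity = 61.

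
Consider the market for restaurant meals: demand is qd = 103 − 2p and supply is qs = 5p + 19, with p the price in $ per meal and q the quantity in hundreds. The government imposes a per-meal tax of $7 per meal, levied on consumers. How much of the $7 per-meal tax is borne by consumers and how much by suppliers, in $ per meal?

Consumers bear $5 per meal; suppliers bear $2 per meal.

Without the tax, 103 − 2p = 5p + 19 gives 7p = 84, so p* = $12 and q* = 79.
With the tax collected from consumers, demand (in seller-price terms) shifts: qd = 103 − 2(p + 7).
Solving gives q = 69 with consumers paying $17 and suppliers receiving $10 (the $7 wedge).
Burden on consumers: $5; on suppliers: $2. (They sum to $7.)
The less price-elastic side of the market bears the larger share of a per-unit tax.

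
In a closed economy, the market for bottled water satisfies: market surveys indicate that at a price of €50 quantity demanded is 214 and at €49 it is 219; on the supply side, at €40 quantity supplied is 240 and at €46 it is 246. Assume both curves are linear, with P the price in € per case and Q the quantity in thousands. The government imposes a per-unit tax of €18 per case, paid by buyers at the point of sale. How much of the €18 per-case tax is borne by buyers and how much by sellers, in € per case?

Buyers bear €3 per case; sellers bear €15 per case.

Demand slope: (219 − 214)/(49 − 50) = -5, so Qd = 464 − 5P.
Supply slope: (246 − 240)/(46 − 40) = 1, so Qs = P + 200.
Without the tax, 464 − 5P = P + 200 gives 6P = 264, so P* = €44 and Q* = 244.
With the tax collected from buyers, demand (in seller-price terms) shifts: Qd = 464 − 5(P + 18).
Solving gives Q = 229 with buyers paying €47 and sellers receiving €29 (the €18 wedge).
Burden on buyers: €3; on sellers: €15. (They sum to €18.)
The less price-elastic side of the market bears the larger share of a per-unit tax.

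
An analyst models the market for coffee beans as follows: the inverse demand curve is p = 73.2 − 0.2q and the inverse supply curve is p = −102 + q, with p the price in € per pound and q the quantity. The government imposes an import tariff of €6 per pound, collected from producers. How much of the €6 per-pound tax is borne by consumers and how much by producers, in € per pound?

Consumers bear €1 per pound; producers bear €5 per pound.

Rewrite in direct form: qd = 366 − 5p and qs = p + 102.
Before the tax: set 366 − 5p = p + 102 → p* = €44, q* = 146.
With the tax collected from producers, supply shifts: qs = (p − 6) + 102.
Solving gives q = 141 with consumers paying €45 and producers receiving €39 (the €6 wedge).
Burden on consumers: €1; on producers: €5. (They sum to €6.)
The less price-elastic side of the market bears the larger share of a per-unit tax.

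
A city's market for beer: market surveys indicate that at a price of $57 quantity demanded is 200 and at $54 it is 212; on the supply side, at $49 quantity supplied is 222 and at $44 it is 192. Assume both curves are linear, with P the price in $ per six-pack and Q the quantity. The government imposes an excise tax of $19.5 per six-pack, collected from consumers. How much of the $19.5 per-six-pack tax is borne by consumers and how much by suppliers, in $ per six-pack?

Consumers bear $11.7 per six-pack; suppliers bear $7.8 per six-pack.

Demand slope: (212 − 200)/(54 − 57) = -4, so Qd = 428 − 4P.
Supply slope: (192 − 222)/(44 − 49) = 6, so Qs = 6P − 72.
Before the tax: set 428 − 4P = 6P − 72 → P* = $50, Q* = 228.
With the tax collected from consumers, demand (in seller-price terms) shifts: Qd = 428 − 4(P + 19.5).
Solving gives Q = 181.2 with consumers paying $61.7 and suppliers receiving $42.2 (the $19.5 wedge).
Burden on consumers: $11.7; on suppliers: $7.8. (They sum to $19.5.)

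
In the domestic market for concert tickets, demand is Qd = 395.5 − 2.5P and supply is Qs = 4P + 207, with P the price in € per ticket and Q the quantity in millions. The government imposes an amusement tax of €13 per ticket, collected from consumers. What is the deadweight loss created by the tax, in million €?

Deadweight loss = €130 million.

Without the tax, 395.5 − 2.5P = 4P + 207 gives 6.5P = 188.5, so P* = €29 and Q* = 323.
With the tax collected from consumers, demand (in seller-price terms) shifts: Qd = 395.5 − 2.5(P + 13).
Solving gives Q = 303 with consumers paying €37 and producers receiving €24 (the €13 wedge).
Quantity falls by |ΔQ| = |323 − 303| = 20.
DWL = ½ · t · |ΔQ| = ½ · 13 · 20 = €130.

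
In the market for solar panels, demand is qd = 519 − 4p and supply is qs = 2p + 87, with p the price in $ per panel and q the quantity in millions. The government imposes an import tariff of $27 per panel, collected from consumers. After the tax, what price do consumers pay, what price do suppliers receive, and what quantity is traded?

Consumers pay $81; suppliers receive $54; quantity = 195.

Without the tax, 519 − 4p = 2p + 87 gives 6p = 432, so p* = $72 and q* = 231.
With the tax collected from consumers, demand (in seller-price terms) shifts: qd = 519 − 4(p + 27).
Solving gives q = 195 with consumers paying $81 and suppliers receiving $54 (the $27 wedge).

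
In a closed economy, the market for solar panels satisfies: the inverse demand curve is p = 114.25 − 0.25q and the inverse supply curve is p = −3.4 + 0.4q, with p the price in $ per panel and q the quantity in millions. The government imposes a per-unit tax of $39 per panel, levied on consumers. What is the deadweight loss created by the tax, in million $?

Deadweight loss = $1170 million.

Rewrite in direct form: qd = 457 − 4p and qs = 2.5p + 8.5.
Before the tax: set 457 − 4p = 2.5p + 8.5 → p* = $69, q* = 181.
With the tax collected from consumers, demand (in seller-price terms) shifts: qd = 457 − 4(p + 39).
Solving gives q = 121 with consumers paying $84 and sellers receiving $45 (the $39 wedge).
Quantity falls by |ΔQ| = |181 − 121| = 60.
DWL = ½ · t · |ΔQ| = ½ · 39 · 60 = $1170.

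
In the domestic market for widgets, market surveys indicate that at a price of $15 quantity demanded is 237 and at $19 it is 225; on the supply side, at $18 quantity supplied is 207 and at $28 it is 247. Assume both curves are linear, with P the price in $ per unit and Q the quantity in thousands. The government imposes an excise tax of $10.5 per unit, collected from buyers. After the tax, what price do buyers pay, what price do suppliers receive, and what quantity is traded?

Buyers pay $27; suppliers receive $16.5; quantity = 201.

Demand slope: (225 − 237)/(19 − 15) = -3, so Qd = 282 − 3P.
Supply slope: (247 − 207)/(28 − 18) = 4, so Qs = 4P + 135.
Before the tax: set 282 − 3P = 4P + 135 → P* = $21, Q* = 219.
With the tax collected from buyers, demand (in seller-price terms) shifts: Qd = 282 − 3(P + 10.5).
New equilibrium: buyers pay $27, suppliers receive $16.5, Q = 201. (Wedge: Pb − Ps = 10.5.)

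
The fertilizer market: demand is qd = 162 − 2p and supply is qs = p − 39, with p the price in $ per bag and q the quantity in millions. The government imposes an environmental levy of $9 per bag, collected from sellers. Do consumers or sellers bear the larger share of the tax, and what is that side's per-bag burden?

Before the tax: set 162 − 2p = p − 39 → p* = $67, q* = 28.
With the tax collected from sellers, supply shifts: qs = (p − 9) − 39.
Solving gives q = 22 with consumers paying $70 and sellers receiving $61 (the $9 wedge).
Per-bag burden: consumers $3, sellers $6.
Sellers take the larger share because supply is less price-elastic here (demand slope 2 vs supply slope 1).
The less price-elastic side of the market bears the larger share of a per-unit tax.

Sellers bear the larger share: $6 per bag.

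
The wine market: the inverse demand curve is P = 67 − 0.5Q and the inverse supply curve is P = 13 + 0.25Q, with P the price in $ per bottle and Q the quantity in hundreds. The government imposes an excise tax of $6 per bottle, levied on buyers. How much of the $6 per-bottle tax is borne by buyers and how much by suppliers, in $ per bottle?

Inverting to Q(P) form: Qd = 134 − 2P; Qs = 4P − 52.
Before the tax: set 134 − 2P = 4P − 52 → P* = $31, Q* = 72.
With the tax collected from buyers, demand (in seller-price terms) shifts: Qd = 134 − 2(P + 6).
New equilibrium: buyers pay $35, suppliers receive $29, Q = 64. (Wedge: Pb − Ps = 6.)
Burden on buyers: $4; on suppliers: $2. (They sum to $6.)
The less price-elastic side of the market bears the larger share of a per-unit tax.

Buyers bear $4 per bottle; suppliers bear $2 per bottle.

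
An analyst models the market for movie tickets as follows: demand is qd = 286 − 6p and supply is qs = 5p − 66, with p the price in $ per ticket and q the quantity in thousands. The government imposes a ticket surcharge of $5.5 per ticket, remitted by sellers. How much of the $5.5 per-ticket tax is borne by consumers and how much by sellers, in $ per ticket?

Without the tax, 286 − 6p = 5p − 66 gives 11p = 352, so p* = $32 and q* = 94.
With the tax collected from sellers, supply shifts: qs = 5(p − 5.5) − 66.
New equilibrium: consumers pay $34.5, sellers receive $29, q = 79. (Wedge: pb − ps = 5.5.)
Burden on consumers: $2.5; on sellers: $3. (They sum to $5.5.)

Consumers bear $2.5 per ticket; sellers bear $3 per ticket.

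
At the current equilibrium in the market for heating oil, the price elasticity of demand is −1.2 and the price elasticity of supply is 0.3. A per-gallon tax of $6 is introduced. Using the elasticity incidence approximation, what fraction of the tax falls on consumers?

Incidence ratio: consumers' share ≈ εs / (εs + |εd|) = 0.3 / (0.3 + 1.2) = 0.2.
Supply is the less elastic side, so consumers bear the smaller share.

Consumers' share ≈ 0.2.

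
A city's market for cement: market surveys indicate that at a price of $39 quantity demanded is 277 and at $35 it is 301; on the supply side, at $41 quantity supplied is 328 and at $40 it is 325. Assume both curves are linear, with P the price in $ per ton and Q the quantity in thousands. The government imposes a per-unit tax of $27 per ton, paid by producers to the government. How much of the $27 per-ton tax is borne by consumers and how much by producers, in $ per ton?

Demand slope: (301 − 277)/(35 − 39) = -6, so Qd = 511 − 6P.
Supply slope: (325 − 328)/(40 − 41) = 3, so Qs = 3P + 205.
Without the tax, 511 − 6P = 3P + 205 gives 9P = 306, so P* = $34 and Q* = 307.
With the tax collected from producers, supply shifts: Qs = 3(P − 27) + 205.
Solving gives Q = 253 with consumers paying $43 and producers receiving $16 (the $27 wedge).
Burden on consumers: $9; on producers: $18. (They sum to $27.)
The less price-elastic side of the market bears the larger share of a per-unit tax.

Consumers bear $9 per ton; producers bear $18 per ton.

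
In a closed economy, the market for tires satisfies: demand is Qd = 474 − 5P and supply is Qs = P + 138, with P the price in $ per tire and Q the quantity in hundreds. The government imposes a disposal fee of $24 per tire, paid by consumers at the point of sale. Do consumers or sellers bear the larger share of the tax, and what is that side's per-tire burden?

Without the tax, 474 − 5P = P + 138 gives 6P = 336, so P* = $56 and Q* = 194.
With the tax collected from consumers, demand (in seller-price terms) shifts: Qd = 474 − 5(P + 24).
Solving gives Q = 174 with consumers paying $60 and sellers receiving $36 (the $24 wedge).
Per-tire burden: consumers $4, sellers $20.
Sellers take the larger share because supply is less price-elastic here (demand slope 5 vs supply slope 1).

Sellers bear the larger share: $20 per tire.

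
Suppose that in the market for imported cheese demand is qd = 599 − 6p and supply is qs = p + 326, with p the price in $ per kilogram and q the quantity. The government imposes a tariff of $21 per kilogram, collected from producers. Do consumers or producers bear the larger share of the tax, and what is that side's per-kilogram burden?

Before the tax: set 599 − 6p = p + 326 → p* = $39, q* = 365.
With the tax collected from producers, supply shifts: qs = (p − 21) + 326.
New equilibrium: consumers pay $42, producers receive $21, q = 347. (Wedge: pb − ps = 21.)
Per-kilogram burden: consumers $3, producers $18.
Producers take the larger share because supply is less price-elastic here (demand slope 6 vs supply slope 1).
The less price-elastic side of the market bears the larger share of a per-unit tax.

Producers bear the larger share: $18 per kilogram.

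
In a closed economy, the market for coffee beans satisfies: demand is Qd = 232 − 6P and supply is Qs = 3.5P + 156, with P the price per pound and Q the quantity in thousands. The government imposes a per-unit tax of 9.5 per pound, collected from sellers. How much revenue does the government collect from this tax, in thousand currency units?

Without the tax, 232 − 6P = 3.5P + 156 gives 9.5P = 76, so P* = 8 and Q* = 184.
With the tax collected from sellers, supply shifts: Qs = 3.5(P − 9.5) + 156.
Solving gives Q = 163 with consumers paying 11.5 and sellers receiving 2 (the 9.5 wedge).
Revenue = t · Q = 9.5 · 163 = 1548.5.

Tax revenue = 1548.5 thousand.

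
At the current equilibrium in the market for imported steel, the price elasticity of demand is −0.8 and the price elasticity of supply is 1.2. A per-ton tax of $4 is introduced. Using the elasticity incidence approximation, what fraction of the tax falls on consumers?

Incidence ratio: consumers' share ≈ εs / (εs + |εd|) = 1.2 / (1.2 + 0.8) = 0.6.
Supply is the more elastic side, so consumers bear the larger share.

Consumers' share ≈ 0.6.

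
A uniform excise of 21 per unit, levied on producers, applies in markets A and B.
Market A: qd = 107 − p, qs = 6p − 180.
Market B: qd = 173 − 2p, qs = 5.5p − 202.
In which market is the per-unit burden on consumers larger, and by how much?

Market A, by 2.6.

Market A: pre-tax p* = 41, q* = 66; post-tax q = 48; per-unit burden on consumers = 18.
Market B: pre-tax p* = 50, q* = 73; post-tax q = 42.2; per-unit burden on consumers = 15.4.
Difference: 18 vs 15.4 → market A is larger by 2.6.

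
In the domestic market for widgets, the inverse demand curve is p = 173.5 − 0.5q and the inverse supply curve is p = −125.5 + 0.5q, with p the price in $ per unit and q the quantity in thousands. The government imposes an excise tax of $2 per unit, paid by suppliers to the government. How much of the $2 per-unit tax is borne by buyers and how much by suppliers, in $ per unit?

Buyers bear $1 per unit; suppliers bear $1 per unit.

Inverting to q(p) form: qd = 347 − 2p; qs = 2p + 251.
Before the tax: set 347 − 2p = 2p + 251 → p* = $24, q* = 299.
With the tax collected from suppliers, supply shifts: qs = 2(p − 2) + 251.
New equilibrium: buyers pay $25, suppliers receive $23, q = 297. (Wedge: pb − ps = 2.)
Burden on buyers: $1; on suppliers: $1. (They sum to $2.)
The less price-elastic side of the market bears the larger share of a per-unit tax.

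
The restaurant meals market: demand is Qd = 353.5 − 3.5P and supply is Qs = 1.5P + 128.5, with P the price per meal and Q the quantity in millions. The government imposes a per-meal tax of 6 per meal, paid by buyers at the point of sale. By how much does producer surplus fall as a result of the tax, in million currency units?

Producer surplus falls by 809.97 million.

Before the tax: set 353.5 − 3.5P = 1.5P + 128.5 → P* = 45, Q* = 196.
With the tax collected from buyers, demand (in seller-price terms) shifts: Qd = 353.5 − 3.5(P + 6).
Solving gives Q = 189.7 with buyers paying 46.8 and sellers receiving 40.8 (the 6 wedge).
ΔPS is the trapezoid between Q = 189.7 and Q = 196 of height 4.2: ½ · (196 + 189.7) · 4.2 = 809.97.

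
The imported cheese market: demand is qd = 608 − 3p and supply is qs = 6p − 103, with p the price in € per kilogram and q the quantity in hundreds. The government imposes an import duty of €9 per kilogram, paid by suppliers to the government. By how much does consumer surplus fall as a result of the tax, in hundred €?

Without the tax, 608 − 3p = 6p − 103 gives 9p = 711, so p* = €79 and q* = 371.
With the tax collected from suppliers, supply shifts: qs = 6(p − 9) − 103.
New equilibrium: buyers pay €85, suppliers receive €76, q = 353. (Wedge: pb − ps = 9.)
ΔCS is the trapezoid between Q = 353 and Q = 371 of height €6: ½ · (371 + 353) · 6 = €2172.

Consumer surplus falls by €2172 hundred.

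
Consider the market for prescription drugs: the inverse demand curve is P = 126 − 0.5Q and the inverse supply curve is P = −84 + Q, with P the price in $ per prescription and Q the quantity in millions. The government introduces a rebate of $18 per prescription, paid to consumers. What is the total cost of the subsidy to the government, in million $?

Government outlay = $2736 million.

Inverting to Q(P) form: Qd = 252 − 2P; Qs = P + 84.
Before the subsidy: set 252 − 2P = P + 84 → P* = $56, Q* = 140.
With a per-unit subsidy paid to consumers, each effectively pays P − 18, so demand becomes Qd = 252 − 2(P − 18).
New equilibrium: consumers pay $50, producers receive $68, Q = 152. (Wedge: Pb − Ps = −18.)
Outlay = t · Q = 18 · 152 = $2736.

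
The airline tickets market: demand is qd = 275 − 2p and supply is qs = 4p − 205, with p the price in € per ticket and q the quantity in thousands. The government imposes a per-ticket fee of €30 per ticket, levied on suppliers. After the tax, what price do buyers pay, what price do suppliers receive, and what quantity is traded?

Before the tax: set 275 − 2p = 4p − 205 → p* = €80, q* = 115.
With the tax collected from suppliers, supply shifts: qs = 4(p − 30) − 205.
New equilibrium: buyers pay €100, suppliers receive €70, q = 75. (Wedge: pb − ps = 30.)
The less price-elastic side of the market bears the larger share of a per-unit tax.

Buyers pay €100; suppliers receive €70; quantity = 75.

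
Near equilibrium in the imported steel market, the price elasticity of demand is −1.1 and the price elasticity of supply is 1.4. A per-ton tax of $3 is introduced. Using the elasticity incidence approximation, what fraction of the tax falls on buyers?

Incidence ratio: buyers' share ≈ εs / (εs + |εd|) = 1.4 / (1.4 + 1.1) = 0.56.
Supply is the more elastic side, so buyers bear the larger share.

Buyers' share ≈ 0.56.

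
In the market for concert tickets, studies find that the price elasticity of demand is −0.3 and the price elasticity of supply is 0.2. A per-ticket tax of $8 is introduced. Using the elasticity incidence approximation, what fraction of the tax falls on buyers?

Incidence ratio: buyers' share ≈ εs / (εs + |εd|) = 0.2 / (0.2 + 0.3) = 0.4.
Supply is the less elastic side, so buyers bear the smaller share.

Buyers' share ≈ 0.4.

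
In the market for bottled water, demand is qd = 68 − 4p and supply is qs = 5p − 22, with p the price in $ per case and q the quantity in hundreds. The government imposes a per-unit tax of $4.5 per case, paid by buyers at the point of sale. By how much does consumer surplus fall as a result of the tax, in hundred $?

Consumer surplus falls by $57.5 hundred.

Without the tax, 68 − 4p = 5p − 22 gives 9p = 90, so p* = $10 and q* = 28.
With the tax collected from buyers, demand (in seller-price terms) shifts: qd = 68 − 4(p + 4.5).
New equilibrium: buyers pay $12.5, suppliers receive $8, q = 18. (Wedge: pb − ps = 4.5.)
ΔCS is the trapezoid between Q = 18 and Q = 28 of height $2.5: ½ · (28 + 18) · 2.5 = $57.5.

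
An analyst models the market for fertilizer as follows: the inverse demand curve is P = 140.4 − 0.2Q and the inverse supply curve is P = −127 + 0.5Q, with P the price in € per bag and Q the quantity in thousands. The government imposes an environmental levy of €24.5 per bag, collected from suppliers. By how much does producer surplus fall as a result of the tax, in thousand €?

Producer surplus falls by €6378.75 thousand.

Inverting to Q(P) form: Qd = 702 − 5P; Qs = 2P + 254.
Without the tax, 702 − 5P = 2P + 254 gives 7P = 448, so P* = €64 and Q* = 382.
With the tax collected from suppliers, supply shifts: Qs = 2(P − 24.5) + 254.
New equilibrium: consumers pay €71, suppliers receive €46.5, Q = 347. (Wedge: Pb − Ps = 24.5.)
ΔPS is the trapezoid between Q = 347 and Q = 382 of height €17.5: ½ · (382 + 347) · 17.5 = €6378.75.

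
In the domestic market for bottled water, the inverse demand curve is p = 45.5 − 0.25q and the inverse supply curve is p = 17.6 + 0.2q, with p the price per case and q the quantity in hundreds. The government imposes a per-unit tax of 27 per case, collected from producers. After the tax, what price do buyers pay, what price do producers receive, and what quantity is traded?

Buyers pay 45; producers receive 18; quantity = 2.

Inverting to q(p) form: qd = 182 − 4p; qs = 5p − 88.
Before the tax: set 182 − 4p = 5p − 88 → p* = 30, q* = 62.
With the tax collected from producers, supply shifts: qs = 5(p − 27) − 88.
Solving gives q = 2 with buyers paying 45 and producers receiving 18 (the 27 wedge).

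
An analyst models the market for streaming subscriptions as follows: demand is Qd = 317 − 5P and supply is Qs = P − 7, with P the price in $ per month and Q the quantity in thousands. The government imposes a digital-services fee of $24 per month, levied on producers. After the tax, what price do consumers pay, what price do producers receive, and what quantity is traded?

Consumers pay $58; producers receive $34; quantity = 27.

Before the tax: set 317 − 5P = P − 7 → P* = $54, Q* = 47.
With the tax collected from producers, supply shifts: Qs = (P − 24) − 7.
New equilibrium: consumers pay $58, producers receive $34, Q = 27. (Wedge: Pb − Ps = 24.)
The less price-elastic side of the market bears the larger share of a per-unit tax.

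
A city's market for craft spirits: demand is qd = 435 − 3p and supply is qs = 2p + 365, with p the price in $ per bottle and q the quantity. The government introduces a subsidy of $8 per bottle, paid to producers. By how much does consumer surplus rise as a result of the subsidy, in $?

Without the subsidy, 435 − 3p = 2p + 365 gives 5p = 70, so p* = $14 and q* = 393.
With a per-unit subsidy paid to producers, each receives p + 8 per unit sold, so supply becomes qs = 2(p + 8) + 365.
Solving gives q = 402.6 with consumers paying $10.8 and producers receiving $18.8 (the $8 wedge).
ΔCS is the trapezoid between Q = 402.6 and Q = 393 of height $3.2: ½ · (393 + 402.6) · 3.2 = $1272.96.

Consumer surplus rises by $1272.96.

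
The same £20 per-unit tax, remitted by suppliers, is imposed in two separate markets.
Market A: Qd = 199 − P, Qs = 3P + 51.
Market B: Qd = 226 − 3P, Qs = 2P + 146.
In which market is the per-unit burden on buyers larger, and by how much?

Market A: pre-tax P* = £37, Q* = 162; post-tax Q = 147; per-unit burden on buyers = £15.
Market B: pre-tax P* = £16, Q* = 178; post-tax Q = 154; per-unit burden on buyers = £8.
Difference: £15 vs £8 → market A is larger by £7.

Market A, by £7.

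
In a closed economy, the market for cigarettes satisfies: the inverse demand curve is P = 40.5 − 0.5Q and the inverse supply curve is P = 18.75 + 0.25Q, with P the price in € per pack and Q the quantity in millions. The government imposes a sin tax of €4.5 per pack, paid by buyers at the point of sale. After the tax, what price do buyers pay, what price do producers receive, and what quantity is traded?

Buyers pay €29; producers receive €24.5; quantity = 23.

Inverting to Q(P) form: Qd = 81 − 2P; Qs = 4P − 75.
Before the tax: set 81 − 2P = 4P − 75 → P* = €26, Q* = 29.
With the tax collected from buyers, demand (in seller-price terms) shifts: Qd = 81 − 2(P + 4.5).
New equilibrium: buyers pay €29, producers receive €24.5, Q = 23. (Wedge: Pb − Ps = 4.5.)
The less price-elastic side of the market bears the larger share of a per-unit tax.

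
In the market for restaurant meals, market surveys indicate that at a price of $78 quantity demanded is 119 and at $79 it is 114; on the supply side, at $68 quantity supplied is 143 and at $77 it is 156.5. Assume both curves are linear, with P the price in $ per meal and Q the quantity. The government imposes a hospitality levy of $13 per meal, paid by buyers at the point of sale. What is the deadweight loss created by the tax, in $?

Deadweight loss = $97.5.

Demand slope: (114 − 119)/(79 − 78) = -5, so Qd = 509 − 5P.
Supply slope: (156.5 − 143)/(77 − 68) = 1.5, so Qs = 1.5P + 41.
Before the tax: set 509 − 5P = 1.5P + 41 → P* = $72, Q* = 149.
With the tax collected from buyers, demand (in seller-price terms) shifts: Qd = 509 − 5(P + 13).
New equilibrium: buyers pay $75, suppliers receive $62, Q = 134. (Wedge: Pb − Ps = 13.)
Quantity falls by |ΔQ| = |149 − 134| = 15.
DWL = ½ · t · |ΔQ| = ½ · 13 · 15 = $97.5.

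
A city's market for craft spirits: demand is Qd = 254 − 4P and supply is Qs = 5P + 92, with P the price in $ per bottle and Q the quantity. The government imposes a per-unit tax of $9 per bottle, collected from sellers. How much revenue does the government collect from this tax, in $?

Without the tax, 254 − 4P = 5P + 92 gives 9P = 162, so P* = $18 and Q* = 182.
With the tax collected from sellers, supply shifts: Qs = 5(P − 9) + 92.
New equilibrium: consumers pay $23, sellers receive $14, Q = 162. (Wedge: Pb − Ps = 9.)
Revenue = t · Q = 9 · 162 = $1458.

Tax revenue = $1458.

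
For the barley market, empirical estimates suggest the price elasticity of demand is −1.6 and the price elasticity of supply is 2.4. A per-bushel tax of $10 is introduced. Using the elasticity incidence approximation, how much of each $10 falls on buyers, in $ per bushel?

Incidence ratio: buyers' share ≈ εs / (εs + |εd|) = 2.4 / (2.4 + 1.6) = 0.6.
So buyers bear ≈ 0.6 × $10 = $6; sellers bear $4.

Buyers bear ≈ $6 per bushel.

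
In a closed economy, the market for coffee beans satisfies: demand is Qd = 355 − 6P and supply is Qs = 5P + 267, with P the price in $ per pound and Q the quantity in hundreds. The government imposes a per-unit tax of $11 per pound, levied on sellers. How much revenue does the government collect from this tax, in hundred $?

Before the tax: set 355 − 6P = 5P + 267 → P* = $8, Q* = 307.
With the tax collected from sellers, supply shifts: Qs = 5(P − 11) + 267.
New equilibrium: consumers pay $13, sellers receive $2, Q = 277. (Wedge: Pb − Ps = 11.)
Revenue = t · Q = 11 · 277 = $3047.

Tax revenue = $3047 hundred.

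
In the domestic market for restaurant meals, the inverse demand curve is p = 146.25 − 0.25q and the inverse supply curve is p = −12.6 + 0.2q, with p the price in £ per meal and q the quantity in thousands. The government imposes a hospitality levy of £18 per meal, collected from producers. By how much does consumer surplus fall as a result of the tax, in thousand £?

Inverting to q(p) form: qd = 585 − 4p; qs = 5p + 63.
Without the tax, 585 − 4p = 5p + 63 gives 9p = 522, so p* = £58 and q* = 353.
With the tax collected from producers, supply shifts: qs = 5(p − 18) + 63.
New equilibrium: consumers pay £68, producers receive £50, q = 313. (Wedge: pb − ps = 18.)
ΔCS is the trapezoid between Q = 313 and Q = 353 of height £10: ½ · (353 + 313) · 10 = £3330.

Consumer surplus falls by £3330 thousand.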